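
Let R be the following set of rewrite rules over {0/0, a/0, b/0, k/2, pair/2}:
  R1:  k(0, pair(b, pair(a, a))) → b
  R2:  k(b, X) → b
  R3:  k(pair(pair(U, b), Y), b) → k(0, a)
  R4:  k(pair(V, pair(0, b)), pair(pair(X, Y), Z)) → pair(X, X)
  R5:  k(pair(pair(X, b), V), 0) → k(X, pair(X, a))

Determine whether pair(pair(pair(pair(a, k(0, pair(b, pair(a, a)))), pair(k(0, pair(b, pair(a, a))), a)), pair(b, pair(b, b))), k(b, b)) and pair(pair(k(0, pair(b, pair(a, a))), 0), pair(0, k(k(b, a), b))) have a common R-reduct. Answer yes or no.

Reduce t₁ = pair(pair(pair(pair(a, k(0, pair(b, pair(a, a)))), pair(k(0, pair(b, pair(a, a))), a)), pair(b, pair(b, b))), k(b, b)):
1. pair(pair(pair(pair(a, k(0, pair(b, pair(a, a)))), pair(k(0, pair(b, pair(a, a))), a)), pair(b, pair(b, b))), k(b, b))  →  pair(pair(pair(pair(a, b), pair(k(0, pair(b, pair(a, a))), a)), pair(b, pair(b, b))), k(b, b))   [R1 at 1.1.1.2]
2. pair(pair(pair(pair(a, b), pair(k(0, pair(b, pair(a, a))), a)), pair(b, pair(b, b))), k(b, b))  →  pair(pair(pair(pair(a, b), pair(b, a)), pair(b, pair(b, b))), k(b, b))   [R1 at 1.1.2.1]
3. pair(pair(pair(pair(a, b), pair(b, a)), pair(b, pair(b, b))), k(b, b))  →  pair(pair(pair(pair(a, b), pair(b, a)), pair(b, pair(b, b))), b)   [R2 at 2]

Reduce t₂ = pair(pair(k(0, pair(b, pair(a, a))), 0), pair(0, k(k(b, a), b))):
1. pair(pair(k(0, pair(b, pair(a, a))), 0), pair(0, k(k(b, a), b)))  →  pair(pair(b, 0), pair(0, k(k(b, a), b)))   [R1 at 1.1]
2. pair(pair(b, 0), pair(0, k(k(b, a), b)))  →  pair(pair(b, 0), pair(0, k(b, b)))   [R2 at 2.2.1]
3. pair(pair(b, 0), pair(0, k(b, b)))  →  pair(pair(b, 0), pair(0, b))   [R2 at 2.2]

no — NF(t₁) = pair(pair(pair(pair(a, b), pair(b, a)), pair(b, pair(b, b))), b), NF(t₂) = pair(pair(b, 0), pair(0, b))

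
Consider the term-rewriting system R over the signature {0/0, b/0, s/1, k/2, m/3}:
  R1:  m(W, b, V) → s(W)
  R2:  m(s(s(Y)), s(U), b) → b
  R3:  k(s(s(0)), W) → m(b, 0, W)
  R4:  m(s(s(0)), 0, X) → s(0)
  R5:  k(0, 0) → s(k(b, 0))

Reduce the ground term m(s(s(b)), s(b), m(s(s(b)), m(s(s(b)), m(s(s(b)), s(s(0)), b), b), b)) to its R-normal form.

b

1. m(s(s(b)), s(b), m(s(s(b)), m(s(s(b)), m(s(s(b)), s(s(0)), b), b), b))  →  m(s(s(b)), s(b), m(s(s(b)), m(s(s(b)), b, b), b))   [R2 at 3.2.2]
2. m(s(s(b)), s(b), m(s(s(b)), m(s(s(b)), b, b), b))  →  m(s(s(b)), s(b), m(s(s(b)), s(s(s(b))), b))   [R1 at 3.2]
3. m(s(s(b)), s(b), m(s(s(b)), s(s(s(b))), b))  →  m(s(s(b)), s(b), b)   [R2 at 3]
4. m(s(s(b)), s(b), b)  →  b   [R2 at ε]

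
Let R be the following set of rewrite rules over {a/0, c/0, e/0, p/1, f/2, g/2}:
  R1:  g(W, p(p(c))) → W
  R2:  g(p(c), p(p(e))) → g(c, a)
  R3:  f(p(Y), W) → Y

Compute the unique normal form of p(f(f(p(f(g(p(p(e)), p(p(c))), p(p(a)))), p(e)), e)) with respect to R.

1. p(f(f(p(f(g(p(p(e)), p(p(c))), p(p(a)))), p(e)), e))  →  p(f(f(g(p(p(e)), p(p(c))), p(p(a))), e))   [R3 at 1.1]
2. p(f(f(g(p(p(e)), p(p(c))), p(p(a))), e))  →  p(f(f(p(p(e)), p(p(a))), e))   [R1 at 1.1.1]
3. p(f(f(p(p(e)), p(p(a))), e))  →  p(f(p(e), e))   [R3 at 1.1]
4. p(f(p(e), e))  →  p(e)   [R3 at 1]

p(e)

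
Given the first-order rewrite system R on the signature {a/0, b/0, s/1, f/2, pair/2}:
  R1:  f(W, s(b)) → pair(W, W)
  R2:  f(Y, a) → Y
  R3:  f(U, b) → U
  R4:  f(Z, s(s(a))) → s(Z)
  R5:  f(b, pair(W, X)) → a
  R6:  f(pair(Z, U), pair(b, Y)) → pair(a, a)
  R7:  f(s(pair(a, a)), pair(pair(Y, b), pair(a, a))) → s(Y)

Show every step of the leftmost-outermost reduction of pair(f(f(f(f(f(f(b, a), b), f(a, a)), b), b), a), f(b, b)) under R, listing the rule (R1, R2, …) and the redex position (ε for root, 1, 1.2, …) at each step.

1. pair(f(f(f(f(f(f(b, a), b), f(a, a)), b), b), a), f(b, b))  →  pair(f(f(f(f(f(b, a), b), f(a, a)), b), b), f(b, b))   [R2 at 1]
2. pair(f(f(f(f(f(b, a), b), f(a, a)), b), b), f(b, b))  →  pair(f(f(f(f(b, a), b), f(a, a)), b), f(b, b))   [R3 at 1]
3. pair(f(f(f(f(b, a), b), f(a, a)), b), f(b, b))  →  pair(f(f(f(b, a), b), f(a, a)), f(b, b))   [R3 at 1]
4. pair(f(f(f(b, a), b), f(a, a)), f(b, b))  →  pair(f(f(b, a), f(a, a)), f(b, b))   [R3 at 1.1]
5. pair(f(f(b, a), f(a, a)), f(b, b))  →  pair(f(b, f(a, a)), f(b, b))   [R2 at 1.1]
6. pair(f(b, f(a, a)), f(b, b))  →  pair(f(b, a), f(b, b))   [R2 at 1.2]
7. pair(f(b, a), f(b, b))  →  pair(b, f(b, b))   [R2 at 1]
8. pair(b, f(b, b))  →  pair(b, b)   [R3 at 2]

pair(b, b)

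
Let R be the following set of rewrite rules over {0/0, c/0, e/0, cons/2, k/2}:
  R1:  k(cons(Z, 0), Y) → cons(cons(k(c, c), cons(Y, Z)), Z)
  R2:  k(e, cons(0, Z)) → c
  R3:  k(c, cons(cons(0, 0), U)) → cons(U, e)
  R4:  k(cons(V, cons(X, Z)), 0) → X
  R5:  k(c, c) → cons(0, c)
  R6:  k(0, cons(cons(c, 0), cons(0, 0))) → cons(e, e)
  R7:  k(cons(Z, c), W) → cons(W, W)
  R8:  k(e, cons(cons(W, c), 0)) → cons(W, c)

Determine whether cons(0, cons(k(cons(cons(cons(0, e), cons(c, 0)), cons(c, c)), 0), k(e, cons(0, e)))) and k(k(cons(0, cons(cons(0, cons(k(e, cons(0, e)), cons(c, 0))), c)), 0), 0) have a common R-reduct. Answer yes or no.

Reduce t₁ = cons(0, cons(k(cons(cons(cons(0, e), cons(c, 0)), cons(c, c)), 0), k(e, cons(0, e)))):
1. cons(0, cons(k(cons(cons(cons(0, e), cons(c, 0)), cons(c, c)), 0), k(e, cons(0, e))))  →  cons(0, cons(c, k(e, cons(0, e))))   [R4 at 2.1]
2. cons(0, cons(c, k(e, cons(0, e))))  →  cons(0, cons(c, c))   [R2 at 2.2]

Reduce t₂ = k(k(cons(0, cons(cons(0, cons(k(e, cons(0, e)), cons(c, 0))), c)), 0), 0):
1. k(k(cons(0, cons(cons(0, cons(k(e, cons(0, e)), cons(c, 0))), c)), 0), 0)  →  k(cons(0, cons(k(e, cons(0, e)), cons(c, 0))), 0)   [R4 at 1]
2. k(cons(0, cons(k(e, cons(0, e)), cons(c, 0))), 0)  →  k(e, cons(0, e))   [R4 at ε]
3. k(e, cons(0, e))  →  c   [R2 at ε]

no — NF(t₁) = cons(0, cons(c, c)), NF(t₂) = c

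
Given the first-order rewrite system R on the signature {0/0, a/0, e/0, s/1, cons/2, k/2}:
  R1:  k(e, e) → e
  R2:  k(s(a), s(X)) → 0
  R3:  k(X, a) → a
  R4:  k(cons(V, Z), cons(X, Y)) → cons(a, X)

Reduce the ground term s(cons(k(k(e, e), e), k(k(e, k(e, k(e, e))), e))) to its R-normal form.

1. s(cons(k(k(e, e), e), k(k(e, k(e, k(e, e))), e)))  →  s(cons(k(e, e), k(k(e, k(e, k(e, e))), e)))   [R1 at 1.1.1]
2. s(cons(k(e, e), k(k(e, k(e, k(e, e))), e)))  →  s(cons(e, k(k(e, k(e, k(e, e))), e)))   [R1 at 1.1]
3. s(cons(e, k(k(e, k(e, k(e, e))), e)))  →  s(cons(e, k(k(e, k(e, e)), e)))   [R1 at 1.2.1.2.2]
4. s(cons(e, k(k(e, k(e, e)), e)))  →  s(cons(e, k(k(e, e), e)))   [R1 at 1.2.1.2]
5. s(cons(e, k(k(e, e), e)))  →  s(cons(e, k(e, e)))   [R1 at 1.2.1]
6. s(cons(e, k(e, e)))  →  s(cons(e, e))   [R1 at 1.2]

s(cons(e, e))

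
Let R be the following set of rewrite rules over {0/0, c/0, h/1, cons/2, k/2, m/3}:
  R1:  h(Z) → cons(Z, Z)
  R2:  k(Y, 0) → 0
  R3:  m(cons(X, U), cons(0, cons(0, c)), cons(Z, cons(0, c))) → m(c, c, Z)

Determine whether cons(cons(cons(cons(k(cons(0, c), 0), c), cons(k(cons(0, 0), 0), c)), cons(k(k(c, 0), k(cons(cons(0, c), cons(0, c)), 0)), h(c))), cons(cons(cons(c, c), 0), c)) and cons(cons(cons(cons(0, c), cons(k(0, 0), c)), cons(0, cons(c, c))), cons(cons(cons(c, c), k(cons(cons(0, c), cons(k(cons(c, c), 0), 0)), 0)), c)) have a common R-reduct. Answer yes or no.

yes — NF(t₁) = cons(cons(cons(cons(0, c), cons(0, c)), cons(0, cons(c, c))), cons(cons(cons(c, c), 0), c)), NF(t₂) = cons(cons(cons(cons(0, c), cons(0, c)), cons(0, cons(c, c))), cons(cons(cons(c, c), 0), c))

Reduce t₁ = cons(cons(cons(cons(k(cons(0, c), 0), c), cons(k(cons(0, 0), 0), c)), cons(k(k(c, 0), k(cons(cons(0, c), cons(0, c)), 0)), h(c))), cons(cons(cons(c, c), 0), c)):
1. cons(cons(cons(cons(k(cons(0, c), 0), c), cons(k(cons(0, 0), 0), c)), cons(k(k(c, 0), k(cons(cons(0, c), cons(0, c)), 0)), h(c))), cons(cons(cons(c, c), 0), c))  →  cons(cons(cons(cons(0, c), cons(k(cons(0, 0), 0), c)), cons(k(k(c, 0), k(cons(cons(0, c), cons(0, c)), 0)), h(c))), cons(cons(cons(c, c), 0), c))   [R2 at 1.1.1.1]
2. cons(cons(cons(cons(0, c), cons(k(cons(0, 0), 0), c)), cons(k(k(c, 0), k(cons(cons(0, c), cons(0, c)), 0)), h(c))), cons(cons(cons(c, c), 0), c))  →  cons(cons(cons(cons(0, c), cons(0, c)), cons(k(k(c, 0), k(cons(cons(0, c), cons(0, c)), 0)), h(c))), cons(cons(cons(c, c), 0), c))   [R2 at 1.1.2.1]
3. cons(cons(cons(cons(0, c), cons(0, c)), cons(k(k(c, 0), k(cons(cons(0, c), cons(0, c)), 0)), h(c))), cons(cons(cons(c, c), 0), c))  →  cons(cons(cons(cons(0, c), cons(0, c)), cons(k(0, k(cons(cons(0, c), cons(0, c)), 0)), h(c))), cons(cons(cons(c, c), 0), c))   [R2 at 1.2.1.1]
4. cons(cons(cons(cons(0, c), cons(0, c)), cons(k(0, k(cons(cons(0, c), cons(0, c)), 0)), h(c))), cons(cons(cons(c, c), 0), c))  →  cons(cons(cons(cons(0, c), cons(0, c)), cons(k(0, 0), h(c))), cons(cons(cons(c, c), 0), c))   [R2 at 1.2.1.2]
5. cons(cons(cons(cons(0, c), cons(0, c)), cons(k(0, 0), h(c))), cons(cons(cons(c, c), 0), c))  →  cons(cons(cons(cons(0, c), cons(0, c)), cons(0, h(c))), cons(cons(cons(c, c), 0), c))   [R2 at 1.2.1]
6. cons(cons(cons(cons(0, c), cons(0, c)), cons(0, h(c))), cons(cons(cons(c, c), 0), c))  →  cons(cons(cons(cons(0, c), cons(0, c)), cons(0, cons(c, c))), cons(cons(cons(c, c), 0), c))   [R1 at 1.2.2]

Reduce t₂ = cons(cons(cons(cons(0, c), cons(k(0, 0), c)), cons(0, cons(c, c))), cons(cons(cons(c, c), k(cons(cons(0, c), cons(k(cons(c, c), 0), 0)), 0)), c)):
1. cons(cons(cons(cons(0, c), cons(k(0, 0), c)), cons(0, cons(c, c))), cons(cons(cons(c, c), k(cons(cons(0, c), cons(k(cons(c, c), 0), 0)), 0)), c))  →  cons(cons(cons(cons(0, c), cons(0, c)), cons(0, cons(c, c))), cons(cons(cons(c, c), k(cons(cons(0, c), cons(k(cons(c, c), 0), 0)), 0)), c))   [R2 at 1.1.2.1]
2. cons(cons(cons(cons(0, c), cons(0, c)), cons(0, cons(c, c))), cons(cons(cons(c, c), k(cons(cons(0, c), cons(k(cons(c, c), 0), 0)), 0)), c))  →  cons(cons(cons(cons(0, c), cons(0, c)), cons(0, cons(c, c))), cons(cons(cons(c, c), 0), c))   [R2 at 2.1.2]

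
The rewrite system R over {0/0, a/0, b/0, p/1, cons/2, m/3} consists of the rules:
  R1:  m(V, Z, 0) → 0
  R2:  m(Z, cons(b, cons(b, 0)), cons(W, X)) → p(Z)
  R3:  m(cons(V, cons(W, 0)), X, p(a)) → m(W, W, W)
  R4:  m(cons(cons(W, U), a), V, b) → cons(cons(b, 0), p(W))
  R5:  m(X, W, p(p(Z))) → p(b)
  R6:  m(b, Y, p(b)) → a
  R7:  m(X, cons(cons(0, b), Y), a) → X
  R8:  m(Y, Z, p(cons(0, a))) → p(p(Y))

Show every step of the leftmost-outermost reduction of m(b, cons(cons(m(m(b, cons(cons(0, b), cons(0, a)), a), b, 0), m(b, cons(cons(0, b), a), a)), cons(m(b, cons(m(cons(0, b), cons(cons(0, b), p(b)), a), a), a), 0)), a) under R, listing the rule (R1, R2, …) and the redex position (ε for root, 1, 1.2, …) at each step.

1. m(b, cons(cons(m(m(b, cons(cons(0, b), cons(0, a)), a), b, 0), m(b, cons(cons(0, b), a), a)), cons(m(b, cons(m(cons(0, b), cons(cons(0, b), p(b)), a), a), a), 0)), a)  →  m(b, cons(cons(0, m(b, cons(cons(0, b), a), a)), cons(m(b, cons(m(cons(0, b), cons(cons(0, b), p(b)), a), a), a), 0)), a)   [R1 at 2.1.1]
2. m(b, cons(cons(0, m(b, cons(cons(0, b), a), a)), cons(m(b, cons(m(cons(0, b), cons(cons(0, b), p(b)), a), a), a), 0)), a)  →  m(b, cons(cons(0, b), cons(m(b, cons(m(cons(0, b), cons(cons(0, b), p(b)), a), a), a), 0)), a)   [R7 at 2.1.2]
3. m(b, cons(cons(0, b), cons(m(b, cons(m(cons(0, b), cons(cons(0, b), p(b)), a), a), a), 0)), a)  →  b   [R7 at ε]

b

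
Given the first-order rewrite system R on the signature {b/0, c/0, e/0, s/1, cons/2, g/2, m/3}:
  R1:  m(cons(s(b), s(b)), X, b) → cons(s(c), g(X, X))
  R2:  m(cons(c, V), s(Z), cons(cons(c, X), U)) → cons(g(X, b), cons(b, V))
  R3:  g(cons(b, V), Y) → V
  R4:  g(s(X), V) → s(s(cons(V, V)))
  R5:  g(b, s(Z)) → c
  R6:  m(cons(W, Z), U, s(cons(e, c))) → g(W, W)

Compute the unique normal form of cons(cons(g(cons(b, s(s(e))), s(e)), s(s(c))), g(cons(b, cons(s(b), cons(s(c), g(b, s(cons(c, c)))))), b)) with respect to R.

1. cons(cons(g(cons(b, s(s(e))), s(e)), s(s(c))), g(cons(b, cons(s(b), cons(s(c), g(b, s(cons(c, c)))))), b))  →  cons(cons(s(s(e)), s(s(c))), g(cons(b, cons(s(b), cons(s(c), g(b, s(cons(c, c)))))), b))   [R3 at 1.1]
2. cons(cons(s(s(e)), s(s(c))), g(cons(b, cons(s(b), cons(s(c), g(b, s(cons(c, c)))))), b))  →  cons(cons(s(s(e)), s(s(c))), cons(s(b), cons(s(c), g(b, s(cons(c, c))))))   [R3 at 2]
3. cons(cons(s(s(e)), s(s(c))), cons(s(b), cons(s(c), g(b, s(cons(c, c))))))  →  cons(cons(s(s(e)), s(s(c))), cons(s(b), cons(s(c), c)))   [R5 at 2.2.2]

cons(cons(s(s(e)), s(s(c))), cons(s(b), cons(s(c), c)))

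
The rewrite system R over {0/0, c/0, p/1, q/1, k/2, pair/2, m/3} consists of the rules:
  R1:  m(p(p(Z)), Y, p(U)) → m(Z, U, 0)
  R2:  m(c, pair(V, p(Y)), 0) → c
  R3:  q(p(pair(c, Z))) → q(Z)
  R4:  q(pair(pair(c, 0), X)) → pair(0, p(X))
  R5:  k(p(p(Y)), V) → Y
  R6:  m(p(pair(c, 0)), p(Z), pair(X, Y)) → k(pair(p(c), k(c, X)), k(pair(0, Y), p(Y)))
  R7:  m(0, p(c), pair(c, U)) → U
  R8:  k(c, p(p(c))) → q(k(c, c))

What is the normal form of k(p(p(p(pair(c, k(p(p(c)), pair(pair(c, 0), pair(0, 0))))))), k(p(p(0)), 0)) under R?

1. k(p(p(p(pair(c, k(p(p(c)), pair(pair(c, 0), pair(0, 0))))))), k(p(p(0)), 0))  →  p(pair(c, k(p(p(c)), pair(pair(c, 0), pair(0, 0)))))   [R5 at ε]
2. p(pair(c, k(p(p(c)), pair(pair(c, 0), pair(0, 0)))))  →  p(pair(c, c))   [R5 at 1.2]

p(pair(c, c))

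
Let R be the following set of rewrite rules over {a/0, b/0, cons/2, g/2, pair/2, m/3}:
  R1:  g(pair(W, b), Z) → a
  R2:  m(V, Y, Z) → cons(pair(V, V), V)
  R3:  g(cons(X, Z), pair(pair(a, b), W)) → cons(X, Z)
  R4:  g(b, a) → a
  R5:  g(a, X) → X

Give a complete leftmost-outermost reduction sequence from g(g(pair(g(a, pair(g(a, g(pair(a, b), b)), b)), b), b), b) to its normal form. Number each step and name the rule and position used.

b

1. g(g(pair(g(a, pair(g(a, g(pair(a, b), b)), b)), b), b), b)  →  g(a, b)   [R1 at 1]
2. g(a, b)  →  b   [R5 at ε]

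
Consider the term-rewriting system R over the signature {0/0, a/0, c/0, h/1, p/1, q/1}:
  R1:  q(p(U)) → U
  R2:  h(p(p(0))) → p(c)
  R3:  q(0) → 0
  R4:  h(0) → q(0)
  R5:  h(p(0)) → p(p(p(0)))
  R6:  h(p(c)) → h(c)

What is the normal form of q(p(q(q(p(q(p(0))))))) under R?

1. q(p(q(q(p(q(p(0)))))))  →  q(q(p(q(p(0)))))   [R1 at ε]
2. q(q(p(q(p(0)))))  →  q(q(p(0)))   [R1 at 1]
3. q(q(p(0)))  →  q(0)   [R1 at 1]
4. q(0)  →  0   [R3 at ε]

0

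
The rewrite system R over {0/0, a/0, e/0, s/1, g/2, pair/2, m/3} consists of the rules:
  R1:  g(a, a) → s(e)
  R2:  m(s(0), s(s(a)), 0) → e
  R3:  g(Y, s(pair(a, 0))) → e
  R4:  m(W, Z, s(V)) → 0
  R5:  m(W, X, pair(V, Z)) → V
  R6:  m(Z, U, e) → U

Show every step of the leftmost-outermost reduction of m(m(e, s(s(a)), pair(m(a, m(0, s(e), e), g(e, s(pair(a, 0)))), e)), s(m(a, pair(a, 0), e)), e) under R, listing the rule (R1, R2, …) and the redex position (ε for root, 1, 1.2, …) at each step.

1. m(m(e, s(s(a)), pair(m(a, m(0, s(e), e), g(e, s(pair(a, 0)))), e)), s(m(a, pair(a, 0), e)), e)  →  s(m(a, pair(a, 0), e))   [R6 at ε]
2. s(m(a, pair(a, 0), e))  →  s(pair(a, 0))   [R6 at 1]

s(pair(a, 0))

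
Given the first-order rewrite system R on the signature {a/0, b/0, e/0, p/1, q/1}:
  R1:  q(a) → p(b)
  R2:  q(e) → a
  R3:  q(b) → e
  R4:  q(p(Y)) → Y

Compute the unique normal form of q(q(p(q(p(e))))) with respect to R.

1. q(q(p(q(p(e)))))  →  q(q(p(e)))   [R4 at 1]
2. q(q(p(e)))  →  q(e)   [R4 at 1]
3. q(e)  →  a   [R2 at ε]

a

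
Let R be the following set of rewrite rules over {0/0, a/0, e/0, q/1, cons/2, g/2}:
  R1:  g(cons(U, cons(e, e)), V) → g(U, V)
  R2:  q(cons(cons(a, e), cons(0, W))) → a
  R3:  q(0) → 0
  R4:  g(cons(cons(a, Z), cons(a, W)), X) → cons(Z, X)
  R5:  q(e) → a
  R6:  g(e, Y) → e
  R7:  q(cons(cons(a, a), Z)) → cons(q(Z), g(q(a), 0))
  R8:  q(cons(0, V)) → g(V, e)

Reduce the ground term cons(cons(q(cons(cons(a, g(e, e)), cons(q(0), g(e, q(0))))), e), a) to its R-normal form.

cons(cons(a, e), a)

1. cons(cons(q(cons(cons(a, g(e, e)), cons(q(0), g(e, q(0))))), e), a)  →  cons(cons(q(cons(cons(a, e), cons(q(0), g(e, q(0))))), e), a)   [R6 at 1.1.1.1.2]
2. cons(cons(q(cons(cons(a, e), cons(q(0), g(e, q(0))))), e), a)  →  cons(cons(q(cons(cons(a, e), cons(0, g(e, q(0))))), e), a)   [R3 at 1.1.1.2.1]
3. cons(cons(q(cons(cons(a, e), cons(0, g(e, q(0))))), e), a)  →  cons(cons(a, e), a)   [R2 at 1.1]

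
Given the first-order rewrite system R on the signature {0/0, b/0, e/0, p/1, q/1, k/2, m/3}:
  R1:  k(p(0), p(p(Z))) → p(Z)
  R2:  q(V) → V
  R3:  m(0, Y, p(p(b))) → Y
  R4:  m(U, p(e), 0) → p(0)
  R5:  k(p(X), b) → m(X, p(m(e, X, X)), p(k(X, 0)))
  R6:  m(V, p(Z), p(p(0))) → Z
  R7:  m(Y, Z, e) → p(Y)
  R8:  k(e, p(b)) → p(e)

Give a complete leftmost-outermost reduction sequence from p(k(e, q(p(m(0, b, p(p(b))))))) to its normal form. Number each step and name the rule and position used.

1. p(k(e, q(p(m(0, b, p(p(b)))))))  →  p(k(e, p(m(0, b, p(p(b))))))   [R2 at 1.2]
2. p(k(e, p(m(0, b, p(p(b))))))  →  p(k(e, p(b)))   [R3 at 1.2.1]
3. p(k(e, p(b)))  →  p(p(e))   [R8 at 1]

p(p(e))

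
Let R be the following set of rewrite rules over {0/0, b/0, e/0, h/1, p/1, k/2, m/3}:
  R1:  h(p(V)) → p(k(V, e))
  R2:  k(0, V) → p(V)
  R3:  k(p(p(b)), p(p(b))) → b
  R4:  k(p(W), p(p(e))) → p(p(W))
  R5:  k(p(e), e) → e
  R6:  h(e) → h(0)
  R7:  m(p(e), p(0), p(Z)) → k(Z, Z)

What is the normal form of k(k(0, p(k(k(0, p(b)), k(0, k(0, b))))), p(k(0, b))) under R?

1. k(k(0, p(k(k(0, p(b)), k(0, k(0, b))))), p(k(0, b)))  →  k(p(p(k(k(0, p(b)), k(0, k(0, b))))), p(k(0, b)))   [R2 at 1]
2. k(p(p(k(k(0, p(b)), k(0, k(0, b))))), p(k(0, b)))  →  k(p(p(k(p(p(b)), k(0, k(0, b))))), p(k(0, b)))   [R2 at 1.1.1.1]
3. k(p(p(k(p(p(b)), k(0, k(0, b))))), p(k(0, b)))  →  k(p(p(k(p(p(b)), p(k(0, b))))), p(k(0, b)))   [R2 at 1.1.1.2]
4. k(p(p(k(p(p(b)), p(k(0, b))))), p(k(0, b)))  →  k(p(p(k(p(p(b)), p(p(b))))), p(k(0, b)))   [R2 at 1.1.1.2.1]
5. k(p(p(k(p(p(b)), p(p(b))))), p(k(0, b)))  →  k(p(p(b)), p(k(0, b)))   [R3 at 1.1.1]
6. k(p(p(b)), p(k(0, b)))  →  k(p(p(b)), p(p(b)))   [R2 at 2.1]
7. k(p(p(b)), p(p(b)))  →  b   [R3 at ε]

b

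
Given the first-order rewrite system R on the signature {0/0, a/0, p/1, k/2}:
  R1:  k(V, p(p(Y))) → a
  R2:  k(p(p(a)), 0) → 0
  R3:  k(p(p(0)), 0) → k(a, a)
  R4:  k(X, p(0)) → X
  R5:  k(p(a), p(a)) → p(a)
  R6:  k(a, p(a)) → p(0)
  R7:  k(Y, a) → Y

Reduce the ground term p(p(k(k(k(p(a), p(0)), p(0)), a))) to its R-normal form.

1. p(p(k(k(k(p(a), p(0)), p(0)), a)))  →  p(p(k(k(p(a), p(0)), p(0))))   [R7 at 1.1]
2. p(p(k(k(p(a), p(0)), p(0))))  →  p(p(k(p(a), p(0))))   [R4 at 1.1]
3. p(p(k(p(a), p(0))))  →  p(p(p(a)))   [R4 at 1.1]

p(p(p(a)))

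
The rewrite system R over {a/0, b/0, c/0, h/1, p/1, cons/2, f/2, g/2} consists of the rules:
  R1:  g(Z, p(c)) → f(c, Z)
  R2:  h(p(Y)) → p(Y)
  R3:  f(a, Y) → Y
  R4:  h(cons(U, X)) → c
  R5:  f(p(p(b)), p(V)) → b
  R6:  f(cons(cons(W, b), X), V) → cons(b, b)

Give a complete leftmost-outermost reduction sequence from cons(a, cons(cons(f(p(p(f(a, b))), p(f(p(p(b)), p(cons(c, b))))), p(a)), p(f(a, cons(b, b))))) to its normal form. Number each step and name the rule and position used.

cons(a, cons(cons(b, p(a)), p(cons(b, b))))

1. cons(a, cons(cons(f(p(p(f(a, b))), p(f(p(p(b)), p(cons(c, b))))), p(a)), p(f(a, cons(b, b)))))  →  cons(a, cons(cons(f(p(p(b)), p(f(p(p(b)), p(cons(c, b))))), p(a)), p(f(a, cons(b, b)))))   [R3 at 2.1.1.1.1.1]
2. cons(a, cons(cons(f(p(p(b)), p(f(p(p(b)), p(cons(c, b))))), p(a)), p(f(a, cons(b, b)))))  →  cons(a, cons(cons(b, p(a)), p(f(a, cons(b, b)))))   [R5 at 2.1.1]
3. cons(a, cons(cons(b, p(a)), p(f(a, cons(b, b)))))  →  cons(a, cons(cons(b, p(a)), p(cons(b, b))))   [R3 at 2.2.1]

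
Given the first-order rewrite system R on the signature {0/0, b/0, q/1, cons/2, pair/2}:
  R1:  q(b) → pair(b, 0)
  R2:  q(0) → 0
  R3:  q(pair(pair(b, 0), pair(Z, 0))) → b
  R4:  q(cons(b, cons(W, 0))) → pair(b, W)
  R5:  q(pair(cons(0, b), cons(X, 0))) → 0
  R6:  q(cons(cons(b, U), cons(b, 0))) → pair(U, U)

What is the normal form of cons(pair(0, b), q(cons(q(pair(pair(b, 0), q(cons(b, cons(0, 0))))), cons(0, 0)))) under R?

1. cons(pair(0, b), q(cons(q(pair(pair(b, 0), q(cons(b, cons(0, 0))))), cons(0, 0))))  →  cons(pair(0, b), q(cons(q(pair(pair(b, 0), pair(b, 0))), cons(0, 0))))   [R4 at 2.1.1.1.2]
2. cons(pair(0, b), q(cons(q(pair(pair(b, 0), pair(b, 0))), cons(0, 0))))  →  cons(pair(0, b), q(cons(b, cons(0, 0))))   [R3 at 2.1.1]
3. cons(pair(0, b), q(cons(b, cons(0, 0))))  →  cons(pair(0, b), pair(b, 0))   [R4 at 2]

cons(pair(0, b), pair(b, 0))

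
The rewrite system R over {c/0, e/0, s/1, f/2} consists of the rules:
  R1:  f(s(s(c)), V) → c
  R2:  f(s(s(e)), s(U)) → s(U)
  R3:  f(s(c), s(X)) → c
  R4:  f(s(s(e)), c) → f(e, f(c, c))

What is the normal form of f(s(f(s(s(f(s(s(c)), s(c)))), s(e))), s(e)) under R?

c

1. f(s(f(s(s(f(s(s(c)), s(c)))), s(e))), s(e))  →  f(s(f(s(s(c)), s(e))), s(e))   [R1 at 1.1.1.1.1]
2. f(s(f(s(s(c)), s(e))), s(e))  →  f(s(c), s(e))   [R1 at 1.1]
3. f(s(c), s(e))  →  c   [R3 at ε]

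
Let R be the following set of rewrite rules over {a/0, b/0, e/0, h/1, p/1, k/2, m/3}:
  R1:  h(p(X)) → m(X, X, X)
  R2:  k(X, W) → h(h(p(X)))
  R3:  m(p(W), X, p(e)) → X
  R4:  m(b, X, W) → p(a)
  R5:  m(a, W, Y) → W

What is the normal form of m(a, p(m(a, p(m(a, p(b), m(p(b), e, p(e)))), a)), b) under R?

p(p(p(b)))

1. m(a, p(m(a, p(m(a, p(b), m(p(b), e, p(e)))), a)), b)  →  p(m(a, p(m(a, p(b), m(p(b), e, p(e)))), a))   [R5 at ε]
2. p(m(a, p(m(a, p(b), m(p(b), e, p(e)))), a))  →  p(p(m(a, p(b), m(p(b), e, p(e)))))   [R5 at 1]
3. p(p(m(a, p(b), m(p(b), e, p(e)))))  →  p(p(p(b)))   [R5 at 1.1]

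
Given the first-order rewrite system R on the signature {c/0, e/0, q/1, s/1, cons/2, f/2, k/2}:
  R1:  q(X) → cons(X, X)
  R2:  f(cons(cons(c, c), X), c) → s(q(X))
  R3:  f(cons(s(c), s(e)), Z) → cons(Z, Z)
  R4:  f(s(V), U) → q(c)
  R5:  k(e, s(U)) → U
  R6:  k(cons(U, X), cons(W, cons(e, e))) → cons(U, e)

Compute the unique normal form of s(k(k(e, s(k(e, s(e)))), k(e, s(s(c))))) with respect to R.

1. s(k(k(e, s(k(e, s(e)))), k(e, s(s(c)))))  →  s(k(k(e, s(e)), k(e, s(s(c)))))   [R5 at 1.1]
2. s(k(k(e, s(e)), k(e, s(s(c)))))  →  s(k(e, k(e, s(s(c)))))   [R5 at 1.1]
3. s(k(e, k(e, s(s(c)))))  →  s(k(e, s(c)))   [R5 at 1.2]
4. s(k(e, s(c)))  →  s(c)   [R5 at 1]

s(c)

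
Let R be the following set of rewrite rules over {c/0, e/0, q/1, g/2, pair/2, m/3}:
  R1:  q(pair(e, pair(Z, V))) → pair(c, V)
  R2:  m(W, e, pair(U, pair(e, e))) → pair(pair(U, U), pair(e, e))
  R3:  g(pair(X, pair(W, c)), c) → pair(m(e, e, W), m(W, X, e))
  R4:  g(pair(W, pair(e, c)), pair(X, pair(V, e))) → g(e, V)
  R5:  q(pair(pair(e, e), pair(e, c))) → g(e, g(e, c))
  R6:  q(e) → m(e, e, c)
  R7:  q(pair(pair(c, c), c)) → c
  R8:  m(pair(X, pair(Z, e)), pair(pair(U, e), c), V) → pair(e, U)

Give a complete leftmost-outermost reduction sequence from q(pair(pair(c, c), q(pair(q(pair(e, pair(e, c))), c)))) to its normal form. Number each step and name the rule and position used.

1. q(pair(pair(c, c), q(pair(q(pair(e, pair(e, c))), c))))  →  q(pair(pair(c, c), q(pair(pair(c, c), c))))   [R1 at 1.2.1.1]
2. q(pair(pair(c, c), q(pair(pair(c, c), c))))  →  q(pair(pair(c, c), c))   [R7 at 1.2]
3. q(pair(pair(c, c), c))  →  c   [R7 at ε]

c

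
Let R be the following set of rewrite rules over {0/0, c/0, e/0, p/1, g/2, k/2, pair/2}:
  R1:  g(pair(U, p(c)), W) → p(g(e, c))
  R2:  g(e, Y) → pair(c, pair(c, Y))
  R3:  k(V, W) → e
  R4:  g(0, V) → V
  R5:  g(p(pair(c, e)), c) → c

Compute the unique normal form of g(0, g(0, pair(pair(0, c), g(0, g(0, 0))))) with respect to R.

1. g(0, g(0, pair(pair(0, c), g(0, g(0, 0)))))  →  g(0, pair(pair(0, c), g(0, g(0, 0))))   [R4 at ε]
2. g(0, pair(pair(0, c), g(0, g(0, 0))))  →  pair(pair(0, c), g(0, g(0, 0)))   [R4 at ε]
3. pair(pair(0, c), g(0, g(0, 0)))  →  pair(pair(0, c), g(0, 0))   [R4 at 2]
4. pair(pair(0, c), g(0, 0))  →  pair(pair(0, c), 0)   [R4 at 2]

pair(pair(0, c), 0)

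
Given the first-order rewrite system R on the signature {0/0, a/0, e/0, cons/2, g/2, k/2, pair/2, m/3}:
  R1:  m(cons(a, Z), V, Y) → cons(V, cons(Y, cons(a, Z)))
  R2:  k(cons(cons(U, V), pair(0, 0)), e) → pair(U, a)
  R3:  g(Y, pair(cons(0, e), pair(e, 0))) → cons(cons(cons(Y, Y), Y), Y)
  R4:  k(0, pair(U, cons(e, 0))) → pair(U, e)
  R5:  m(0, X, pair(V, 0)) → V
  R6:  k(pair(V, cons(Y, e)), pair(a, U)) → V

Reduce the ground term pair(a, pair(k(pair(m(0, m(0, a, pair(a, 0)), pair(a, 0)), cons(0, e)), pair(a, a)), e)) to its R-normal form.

pair(a, pair(a, e))

1. pair(a, pair(k(pair(m(0, m(0, a, pair(a, 0)), pair(a, 0)), cons(0, e)), pair(a, a)), e))  →  pair(a, pair(m(0, m(0, a, pair(a, 0)), pair(a, 0)), e))   [R6 at 2.1]
2. pair(a, pair(m(0, m(0, a, pair(a, 0)), pair(a, 0)), e))  →  pair(a, pair(a, e))   [R5 at 2.1]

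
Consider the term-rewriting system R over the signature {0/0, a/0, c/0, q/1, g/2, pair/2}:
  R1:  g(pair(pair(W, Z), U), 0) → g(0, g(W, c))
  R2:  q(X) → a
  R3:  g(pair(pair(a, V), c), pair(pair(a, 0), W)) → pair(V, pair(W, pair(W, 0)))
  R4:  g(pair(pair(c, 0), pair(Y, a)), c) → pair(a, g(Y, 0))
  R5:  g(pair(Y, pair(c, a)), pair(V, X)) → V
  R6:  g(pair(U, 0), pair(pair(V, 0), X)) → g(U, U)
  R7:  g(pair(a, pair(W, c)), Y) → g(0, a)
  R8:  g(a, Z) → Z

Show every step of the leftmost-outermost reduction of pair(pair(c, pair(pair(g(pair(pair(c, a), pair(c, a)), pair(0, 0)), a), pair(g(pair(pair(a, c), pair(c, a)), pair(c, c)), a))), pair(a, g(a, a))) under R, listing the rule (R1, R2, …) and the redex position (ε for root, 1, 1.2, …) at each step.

pair(pair(c, pair(pair(0, a), pair(c, a))), pair(a, a))

1. pair(pair(c, pair(pair(g(pair(pair(c, a), pair(c, a)), pair(0, 0)), a), pair(g(pair(pair(a, c), pair(c, a)), pair(c, c)), a))), pair(a, g(a, a)))  →  pair(pair(c, pair(pair(0, a), pair(g(pair(pair(a, c), pair(c, a)), pair(c, c)), a))), pair(a, g(a, a)))   [R5 at 1.2.1.1]
2. pair(pair(c, pair(pair(0, a), pair(g(pair(pair(a, c), pair(c, a)), pair(c, c)), a))), pair(a, g(a, a)))  →  pair(pair(c, pair(pair(0, a), pair(c, a))), pair(a, g(a, a)))   [R5 at 1.2.2.1]
3. pair(pair(c, pair(pair(0, a), pair(c, a))), pair(a, g(a, a)))  →  pair(pair(c, pair(pair(0, a), pair(c, a))), pair(a, a))   [R8 at 2.2]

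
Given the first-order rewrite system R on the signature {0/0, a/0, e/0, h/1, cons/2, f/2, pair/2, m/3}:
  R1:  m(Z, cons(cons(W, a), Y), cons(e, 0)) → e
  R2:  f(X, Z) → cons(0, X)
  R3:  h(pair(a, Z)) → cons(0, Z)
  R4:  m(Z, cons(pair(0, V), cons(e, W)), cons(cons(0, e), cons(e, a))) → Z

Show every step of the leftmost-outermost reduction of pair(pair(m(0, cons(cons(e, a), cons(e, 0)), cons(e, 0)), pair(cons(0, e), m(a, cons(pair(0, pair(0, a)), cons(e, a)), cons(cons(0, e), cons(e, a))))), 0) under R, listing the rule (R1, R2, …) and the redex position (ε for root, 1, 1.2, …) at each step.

pair(pair(e, pair(cons(0, e), a)), 0)

1. pair(pair(m(0, cons(cons(e, a), cons(e, 0)), cons(e, 0)), pair(cons(0, e), m(a, cons(pair(0, pair(0, a)), cons(e, a)), cons(cons(0, e), cons(e, a))))), 0)  →  pair(pair(e, pair(cons(0, e), m(a, cons(pair(0, pair(0, a)), cons(e, a)), cons(cons(0, e), cons(e, a))))), 0)   [R1 at 1.1]
2. pair(pair(e, pair(cons(0, e), m(a, cons(pair(0, pair(0, a)), cons(e, a)), cons(cons(0, e), cons(e, a))))), 0)  →  pair(pair(e, pair(cons(0, e), a)), 0)   [R4 at 1.2.2]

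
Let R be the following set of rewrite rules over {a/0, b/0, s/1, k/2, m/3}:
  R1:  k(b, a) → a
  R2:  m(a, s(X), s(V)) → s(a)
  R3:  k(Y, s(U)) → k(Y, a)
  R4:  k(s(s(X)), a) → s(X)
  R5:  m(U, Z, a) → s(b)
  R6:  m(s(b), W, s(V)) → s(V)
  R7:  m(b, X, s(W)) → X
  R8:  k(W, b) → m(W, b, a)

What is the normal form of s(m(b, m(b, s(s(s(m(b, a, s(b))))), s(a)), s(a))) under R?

s(s(s(s(a))))

1. s(m(b, m(b, s(s(s(m(b, a, s(b))))), s(a)), s(a)))  →  s(m(b, s(s(s(m(b, a, s(b))))), s(a)))   [R7 at 1]
2. s(m(b, s(s(s(m(b, a, s(b))))), s(a)))  →  s(s(s(s(m(b, a, s(b))))))   [R7 at 1]
3. s(s(s(s(m(b, a, s(b))))))  →  s(s(s(s(a))))   [R7 at 1.1.1.1]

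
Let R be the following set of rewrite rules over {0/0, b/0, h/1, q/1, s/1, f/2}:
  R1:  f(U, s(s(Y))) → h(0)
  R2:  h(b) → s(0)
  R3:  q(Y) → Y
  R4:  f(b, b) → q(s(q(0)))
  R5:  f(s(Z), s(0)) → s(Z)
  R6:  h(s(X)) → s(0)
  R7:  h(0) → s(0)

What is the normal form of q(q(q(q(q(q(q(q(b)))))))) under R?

b

1. q(q(q(q(q(q(q(q(b))))))))  →  q(q(q(q(q(q(q(b)))))))   [R3 at ε]
2. q(q(q(q(q(q(q(b)))))))  →  q(q(q(q(q(q(b))))))   [R3 at ε]
3. q(q(q(q(q(q(b))))))  →  q(q(q(q(q(b)))))   [R3 at ε]
4. q(q(q(q(q(b)))))  →  q(q(q(q(b))))   [R3 at ε]
5. q(q(q(q(b))))  →  q(q(q(b)))   [R3 at ε]
6. q(q(q(b)))  →  q(q(b))   [R3 at ε]
7. q(q(b))  →  q(b)   [R3 at ε]
8. q(b)  →  b   [R3 at ε]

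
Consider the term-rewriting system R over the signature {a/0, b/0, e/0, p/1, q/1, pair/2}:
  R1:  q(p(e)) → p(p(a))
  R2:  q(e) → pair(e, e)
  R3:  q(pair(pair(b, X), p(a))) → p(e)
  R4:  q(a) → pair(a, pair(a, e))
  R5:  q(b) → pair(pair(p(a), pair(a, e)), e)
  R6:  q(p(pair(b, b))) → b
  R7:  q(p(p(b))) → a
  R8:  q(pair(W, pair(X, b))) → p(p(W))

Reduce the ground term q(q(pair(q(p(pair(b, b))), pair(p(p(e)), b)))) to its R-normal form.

1. q(q(pair(q(p(pair(b, b))), pair(p(p(e)), b))))  →  q(p(p(q(p(pair(b, b))))))   [R8 at 1]
2. q(p(p(q(p(pair(b, b))))))  →  q(p(p(b)))   [R6 at 1.1.1]
3. q(p(p(b)))  →  a   [R7 at ε]

a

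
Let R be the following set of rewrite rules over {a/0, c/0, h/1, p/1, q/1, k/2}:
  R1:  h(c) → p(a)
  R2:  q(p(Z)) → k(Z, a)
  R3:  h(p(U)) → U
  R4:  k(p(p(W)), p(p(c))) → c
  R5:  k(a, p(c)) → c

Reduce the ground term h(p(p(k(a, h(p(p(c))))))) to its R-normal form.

p(c)

1. h(p(p(k(a, h(p(p(c)))))))  →  p(k(a, h(p(p(c)))))   [R3 at ε]
2. p(k(a, h(p(p(c)))))  →  p(k(a, p(c)))   [R3 at 1.2]
3. p(k(a, p(c)))  →  p(c)   [R5 at 1]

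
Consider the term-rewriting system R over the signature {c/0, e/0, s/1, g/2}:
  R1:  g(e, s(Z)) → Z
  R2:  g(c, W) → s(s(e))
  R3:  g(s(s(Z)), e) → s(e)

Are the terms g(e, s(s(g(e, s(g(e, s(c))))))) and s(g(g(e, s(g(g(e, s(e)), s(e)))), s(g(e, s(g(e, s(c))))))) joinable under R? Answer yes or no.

yes — NF(t₁) = s(c), NF(t₂) = s(c)

Reduce t₁ = g(e, s(s(g(e, s(g(e, s(c))))))):
1. g(e, s(s(g(e, s(g(e, s(c)))))))  →  s(g(e, s(g(e, s(c)))))   [R1 at ε]
2. s(g(e, s(g(e, s(c)))))  →  s(g(e, s(c)))   [R1 at 1]
3. s(g(e, s(c)))  →  s(c)   [R1 at 1]

Reduce t₂ = s(g(g(e, s(g(g(e, s(e)), s(e)))), s(g(e, s(g(e, s(c))))))):
1. s(g(g(e, s(g(g(e, s(e)), s(e)))), s(g(e, s(g(e, s(c)))))))  →  s(g(g(g(e, s(e)), s(e)), s(g(e, s(g(e, s(c)))))))   [R1 at 1.1]
2. s(g(g(g(e, s(e)), s(e)), s(g(e, s(g(e, s(c)))))))  →  s(g(g(e, s(e)), s(g(e, s(g(e, s(c)))))))   [R1 at 1.1.1]
3. s(g(g(e, s(e)), s(g(e, s(g(e, s(c)))))))  →  s(g(e, s(g(e, s(g(e, s(c)))))))   [R1 at 1.1]
4. s(g(e, s(g(e, s(g(e, s(c)))))))  →  s(g(e, s(g(e, s(c)))))   [R1 at 1]
5. s(g(e, s(g(e, s(c)))))  →  s(g(e, s(c)))   [R1 at 1]
6. s(g(e, s(c)))  →  s(c)   [R1 at 1]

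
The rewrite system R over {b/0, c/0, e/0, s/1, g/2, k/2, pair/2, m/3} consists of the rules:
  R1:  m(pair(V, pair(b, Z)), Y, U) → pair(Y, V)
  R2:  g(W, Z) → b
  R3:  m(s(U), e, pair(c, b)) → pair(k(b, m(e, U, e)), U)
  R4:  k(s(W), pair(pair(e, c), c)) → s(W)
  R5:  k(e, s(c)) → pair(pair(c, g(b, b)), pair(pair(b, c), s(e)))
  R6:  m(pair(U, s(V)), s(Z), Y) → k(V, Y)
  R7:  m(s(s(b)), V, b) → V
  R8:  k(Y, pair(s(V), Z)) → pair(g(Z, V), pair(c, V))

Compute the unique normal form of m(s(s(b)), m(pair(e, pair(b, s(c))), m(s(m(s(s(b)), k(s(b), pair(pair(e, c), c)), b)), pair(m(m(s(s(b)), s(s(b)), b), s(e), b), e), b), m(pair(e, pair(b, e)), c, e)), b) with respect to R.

pair(pair(s(e), e), e)

1. m(s(s(b)), m(pair(e, pair(b, s(c))), m(s(m(s(s(b)), k(s(b), pair(pair(e, c), c)), b)), pair(m(m(s(s(b)), s(s(b)), b), s(e), b), e), b), m(pair(e, pair(b, e)), c, e)), b)  →  m(pair(e, pair(b, s(c))), m(s(m(s(s(b)), k(s(b), pair(pair(e, c), c)), b)), pair(m(m(s(s(b)), s(s(b)), b), s(e), b), e), b), m(pair(e, pair(b, e)), c, e))   [R7 at ε]
2. m(pair(e, pair(b, s(c))), m(s(m(s(s(b)), k(s(b), pair(pair(e, c), c)), b)), pair(m(m(s(s(b)), s(s(b)), b), s(e), b), e), b), m(pair(e, pair(b, e)), c, e))  →  pair(m(s(m(s(s(b)), k(s(b), pair(pair(e, c), c)), b)), pair(m(m(s(s(b)), s(s(b)), b), s(e), b), e), b), e)   [R1 at ε]
3. pair(m(s(m(s(s(b)), k(s(b), pair(pair(e, c), c)), b)), pair(m(m(s(s(b)), s(s(b)), b), s(e), b), e), b), e)  →  pair(m(s(k(s(b), pair(pair(e, c), c))), pair(m(m(s(s(b)), s(s(b)), b), s(e), b), e), b), e)   [R7 at 1.1.1]
4. pair(m(s(k(s(b), pair(pair(e, c), c))), pair(m(m(s(s(b)), s(s(b)), b), s(e), b), e), b), e)  →  pair(m(s(s(b)), pair(m(m(s(s(b)), s(s(b)), b), s(e), b), e), b), e)   [R4 at 1.1.1]
5. pair(m(s(s(b)), pair(m(m(s(s(b)), s(s(b)), b), s(e), b), e), b), e)  →  pair(pair(m(m(s(s(b)), s(s(b)), b), s(e), b), e), e)   [R7 at 1]
6. pair(pair(m(m(s(s(b)), s(s(b)), b), s(e), b), e), e)  →  pair(pair(m(s(s(b)), s(e), b), e), e)   [R7 at 1.1.1]
7. pair(pair(m(s(s(b)), s(e), b), e), e)  →  pair(pair(s(e), e), e)   [R7 at 1.1]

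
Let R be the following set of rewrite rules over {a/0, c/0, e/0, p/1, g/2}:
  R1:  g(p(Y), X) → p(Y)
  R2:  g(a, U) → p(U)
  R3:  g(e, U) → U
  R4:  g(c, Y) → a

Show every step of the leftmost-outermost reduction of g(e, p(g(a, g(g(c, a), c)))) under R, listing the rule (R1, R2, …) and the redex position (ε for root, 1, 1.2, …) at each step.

1. g(e, p(g(a, g(g(c, a), c))))  →  p(g(a, g(g(c, a), c)))   [R3 at ε]
2. p(g(a, g(g(c, a), c)))  →  p(p(g(g(c, a), c)))   [R2 at 1]
3. p(p(g(g(c, a), c)))  →  p(p(g(a, c)))   [R4 at 1.1.1]
4. p(p(g(a, c)))  →  p(p(p(c)))   [R2 at 1.1]

p(p(p(c)))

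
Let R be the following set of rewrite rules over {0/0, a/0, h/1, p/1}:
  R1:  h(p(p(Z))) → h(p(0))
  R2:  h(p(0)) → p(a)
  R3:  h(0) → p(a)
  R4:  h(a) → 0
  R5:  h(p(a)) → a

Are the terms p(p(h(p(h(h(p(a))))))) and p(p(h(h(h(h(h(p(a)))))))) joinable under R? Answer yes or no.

Reduce t₁ = p(p(h(p(h(h(p(a))))))):
1. p(p(h(p(h(h(p(a)))))))  →  p(p(h(p(h(a)))))   [R5 at 1.1.1.1.1]
2. p(p(h(p(h(a)))))  →  p(p(h(p(0))))   [R4 at 1.1.1.1]
3. p(p(h(p(0))))  →  p(p(p(a)))   [R2 at 1.1]

Reduce t₂ = p(p(h(h(h(h(h(p(a)))))))):
1. p(p(h(h(h(h(h(p(a))))))))  →  p(p(h(h(h(h(a))))))   [R5 at 1.1.1.1.1.1]
2. p(p(h(h(h(h(a))))))  →  p(p(h(h(h(0)))))   [R4 at 1.1.1.1.1]
3. p(p(h(h(h(0)))))  →  p(p(h(h(p(a)))))   [R3 at 1.1.1.1]
4. p(p(h(h(p(a)))))  →  p(p(h(a)))   [R5 at 1.1.1]
5. p(p(h(a)))  →  p(p(0))   [R4 at 1.1]

no — NF(t₁) = p(p(p(a))), NF(t₂) = p(p(0))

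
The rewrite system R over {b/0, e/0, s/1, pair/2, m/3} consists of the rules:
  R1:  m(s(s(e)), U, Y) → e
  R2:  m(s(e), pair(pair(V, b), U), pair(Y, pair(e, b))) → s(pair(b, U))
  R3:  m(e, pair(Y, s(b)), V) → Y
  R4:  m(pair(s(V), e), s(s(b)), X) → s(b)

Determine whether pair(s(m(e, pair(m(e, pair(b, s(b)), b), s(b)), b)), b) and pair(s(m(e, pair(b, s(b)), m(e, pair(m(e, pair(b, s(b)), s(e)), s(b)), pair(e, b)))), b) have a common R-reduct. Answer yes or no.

yes — NF(t₁) = pair(s(b), b), NF(t₂) = pair(s(b), b)

Reduce t₁ = pair(s(m(e, pair(m(e, pair(b, s(b)), b), s(b)), b)), b):
1. pair(s(m(e, pair(m(e, pair(b, s(b)), b), s(b)), b)), b)  →  pair(s(m(e, pair(b, s(b)), b)), b)   [R3 at 1.1]
2. pair(s(m(e, pair(b, s(b)), b)), b)  →  pair(s(b), b)   [R3 at 1.1]

Reduce t₂ = pair(s(m(e, pair(b, s(b)), m(e, pair(m(e, pair(b, s(b)), s(e)), s(b)), pair(e, b)))), b):
1. pair(s(m(e, pair(b, s(b)), m(e, pair(m(e, pair(b, s(b)), s(e)), s(b)), pair(e, b)))), b)  →  pair(s(b), b)   [R3 at 1.1]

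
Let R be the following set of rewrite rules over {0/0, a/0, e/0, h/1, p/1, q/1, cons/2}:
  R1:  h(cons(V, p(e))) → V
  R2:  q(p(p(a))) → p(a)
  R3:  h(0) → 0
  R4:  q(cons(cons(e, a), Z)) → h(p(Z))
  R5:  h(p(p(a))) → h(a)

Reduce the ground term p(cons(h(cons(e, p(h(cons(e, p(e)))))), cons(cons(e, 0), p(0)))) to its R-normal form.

p(cons(e, cons(cons(e, 0), p(0))))

1. p(cons(h(cons(e, p(h(cons(e, p(e)))))), cons(cons(e, 0), p(0))))  →  p(cons(h(cons(e, p(e))), cons(cons(e, 0), p(0))))   [R1 at 1.1.1.2.1]
2. p(cons(h(cons(e, p(e))), cons(cons(e, 0), p(0))))  →  p(cons(e, cons(cons(e, 0), p(0))))   [R1 at 1.1]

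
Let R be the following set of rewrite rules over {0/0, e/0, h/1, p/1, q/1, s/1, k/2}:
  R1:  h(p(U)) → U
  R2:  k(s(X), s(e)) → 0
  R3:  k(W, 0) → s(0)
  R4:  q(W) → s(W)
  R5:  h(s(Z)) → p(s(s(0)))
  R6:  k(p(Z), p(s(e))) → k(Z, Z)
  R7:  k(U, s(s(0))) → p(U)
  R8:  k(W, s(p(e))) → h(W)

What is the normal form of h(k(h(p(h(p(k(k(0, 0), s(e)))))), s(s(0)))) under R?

1. h(k(h(p(h(p(k(k(0, 0), s(e)))))), s(s(0))))  →  h(p(h(p(h(p(k(k(0, 0), s(e))))))))   [R7 at 1]
2. h(p(h(p(h(p(k(k(0, 0), s(e))))))))  →  h(p(h(p(k(k(0, 0), s(e))))))   [R1 at ε]
3. h(p(h(p(k(k(0, 0), s(e))))))  →  h(p(k(k(0, 0), s(e))))   [R1 at ε]
4. h(p(k(k(0, 0), s(e))))  →  k(k(0, 0), s(e))   [R1 at ε]
5. k(k(0, 0), s(e))  →  k(s(0), s(e))   [R3 at 1]
6. k(s(0), s(e))  →  0   [R2 at ε]

0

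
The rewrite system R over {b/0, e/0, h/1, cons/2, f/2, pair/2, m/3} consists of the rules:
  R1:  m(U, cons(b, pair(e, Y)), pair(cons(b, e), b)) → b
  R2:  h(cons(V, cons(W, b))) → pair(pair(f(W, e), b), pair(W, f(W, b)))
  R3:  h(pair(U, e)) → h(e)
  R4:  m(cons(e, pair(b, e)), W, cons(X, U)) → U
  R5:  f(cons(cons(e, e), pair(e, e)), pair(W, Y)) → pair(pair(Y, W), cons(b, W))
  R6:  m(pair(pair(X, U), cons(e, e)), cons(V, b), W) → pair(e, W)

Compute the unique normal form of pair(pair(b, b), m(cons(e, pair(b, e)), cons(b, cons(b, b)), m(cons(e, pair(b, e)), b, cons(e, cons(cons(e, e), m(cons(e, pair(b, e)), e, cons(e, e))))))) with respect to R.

1. pair(pair(b, b), m(cons(e, pair(b, e)), cons(b, cons(b, b)), m(cons(e, pair(b, e)), b, cons(e, cons(cons(e, e), m(cons(e, pair(b, e)), e, cons(e, e)))))))  →  pair(pair(b, b), m(cons(e, pair(b, e)), cons(b, cons(b, b)), cons(cons(e, e), m(cons(e, pair(b, e)), e, cons(e, e)))))   [R4 at 2.3]
2. pair(pair(b, b), m(cons(e, pair(b, e)), cons(b, cons(b, b)), cons(cons(e, e), m(cons(e, pair(b, e)), e, cons(e, e)))))  →  pair(pair(b, b), m(cons(e, pair(b, e)), e, cons(e, e)))   [R4 at 2]
3. pair(pair(b, b), m(cons(e, pair(b, e)), e, cons(e, e)))  →  pair(pair(b, b), e)   [R4 at 2]

pair(pair(b, b), e)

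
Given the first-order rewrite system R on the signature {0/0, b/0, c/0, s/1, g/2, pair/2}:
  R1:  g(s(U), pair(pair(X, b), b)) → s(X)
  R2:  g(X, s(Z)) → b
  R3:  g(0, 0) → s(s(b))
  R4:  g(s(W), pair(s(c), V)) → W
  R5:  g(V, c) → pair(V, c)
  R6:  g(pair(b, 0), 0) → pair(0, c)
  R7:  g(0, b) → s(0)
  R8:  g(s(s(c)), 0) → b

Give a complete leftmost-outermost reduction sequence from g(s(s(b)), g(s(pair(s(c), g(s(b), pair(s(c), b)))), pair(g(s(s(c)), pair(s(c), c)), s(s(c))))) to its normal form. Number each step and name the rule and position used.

1. g(s(s(b)), g(s(pair(s(c), g(s(b), pair(s(c), b)))), pair(g(s(s(c)), pair(s(c), c)), s(s(c)))))  →  g(s(s(b)), g(s(pair(s(c), b)), pair(g(s(s(c)), pair(s(c), c)), s(s(c)))))   [R4 at 2.1.1.2]
2. g(s(s(b)), g(s(pair(s(c), b)), pair(g(s(s(c)), pair(s(c), c)), s(s(c)))))  →  g(s(s(b)), g(s(pair(s(c), b)), pair(s(c), s(s(c)))))   [R4 at 2.2.1]
3. g(s(s(b)), g(s(pair(s(c), b)), pair(s(c), s(s(c)))))  →  g(s(s(b)), pair(s(c), b))   [R4 at 2]
4. g(s(s(b)), pair(s(c), b))  →  s(b)   [R4 at ε]

s(b)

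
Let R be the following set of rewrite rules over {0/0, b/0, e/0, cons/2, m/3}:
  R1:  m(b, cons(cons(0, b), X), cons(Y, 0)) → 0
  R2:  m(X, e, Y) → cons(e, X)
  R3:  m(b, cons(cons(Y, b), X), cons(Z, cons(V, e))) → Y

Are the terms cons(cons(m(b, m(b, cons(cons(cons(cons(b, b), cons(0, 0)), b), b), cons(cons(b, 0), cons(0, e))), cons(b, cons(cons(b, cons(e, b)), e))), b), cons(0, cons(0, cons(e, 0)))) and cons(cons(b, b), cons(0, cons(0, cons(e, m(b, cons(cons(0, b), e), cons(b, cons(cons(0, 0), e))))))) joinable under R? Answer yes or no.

yes — NF(t₁) = cons(cons(b, b), cons(0, cons(0, cons(e, 0)))), NF(t₂) = cons(cons(b, b), cons(0, cons(0, cons(e, 0))))

Reduce t₁ = cons(cons(m(b, m(b, cons(cons(cons(cons(b, b), cons(0, 0)), b), b), cons(cons(b, 0), cons(0, e))), cons(b, cons(cons(b, cons(e, b)), e))), b), cons(0, cons(0, cons(e, 0)))):
1. cons(cons(m(b, m(b, cons(cons(cons(cons(b, b), cons(0, 0)), b), b), cons(cons(b, 0), cons(0, e))), cons(b, cons(cons(b, cons(e, b)), e))), b), cons(0, cons(0, cons(e, 0))))  →  cons(cons(m(b, cons(cons(b, b), cons(0, 0)), cons(b, cons(cons(b, cons(e, b)), e))), b), cons(0, cons(0, cons(e, 0))))   [R3 at 1.1.2]
2. cons(cons(m(b, cons(cons(b, b), cons(0, 0)), cons(b, cons(cons(b, cons(e, b)), e))), b), cons(0, cons(0, cons(e, 0))))  →  cons(cons(b, b), cons(0, cons(0, cons(e, 0))))   [R3 at 1.1]

Reduce t₂ = cons(cons(b, b), cons(0, cons(0, cons(e, m(b, cons(cons(0, b), e), cons(b, cons(cons(0, 0), e))))))):
1. cons(cons(b, b), cons(0, cons(0, cons(e, m(b, cons(cons(0, b), e), cons(b, cons(cons(0, 0), e)))))))  →  cons(cons(b, b), cons(0, cons(0, cons(e, 0))))   [R3 at 2.2.2.2]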